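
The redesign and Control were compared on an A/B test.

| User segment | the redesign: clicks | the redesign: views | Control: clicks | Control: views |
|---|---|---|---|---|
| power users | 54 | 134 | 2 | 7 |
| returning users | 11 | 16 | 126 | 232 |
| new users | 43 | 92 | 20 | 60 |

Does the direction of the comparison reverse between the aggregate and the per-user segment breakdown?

Power users: the redesign 54/134 = 40.3%, Control 2/7 = 28.6% → the redesign
Returning users: the redesign 11/16 = 68.8%, Control 126/232 = 54.3% → the redesign
New users: the redesign 43/92 = 46.7%, Control 20/60 = 33.3% → the redesign
Overall: the redesign 108/242 = 44.6%, Control 148/299 = 49.5% → Control
The redesign wins each user group but Control wins overall — the comparison reverses. The redesign's views skew toward power users, which has a lower base rate.

Yes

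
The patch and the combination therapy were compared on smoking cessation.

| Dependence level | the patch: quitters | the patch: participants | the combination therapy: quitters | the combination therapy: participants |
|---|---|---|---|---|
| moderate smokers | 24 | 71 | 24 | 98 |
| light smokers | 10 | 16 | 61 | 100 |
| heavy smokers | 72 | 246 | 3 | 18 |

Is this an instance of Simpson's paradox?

Yes

Moderate smokers: the patch 24/71 = 33.8%, the combination therapy 24/98 = 24.5% → the patch
Light smokers: the patch 10/16 = 62.5%, the combination therapy 61/100 = 61.0% → the patch
Heavy smokers: the patch 72/246 = 29.3%, the combination therapy 3/18 = 16.7% → the patch
Overall: the patch 106/333 = 31.8%, the combination therapy 88/216 = 40.7% → the combination therapy
The patch wins each dependence group but the combination therapy wins overall — the comparison reverses. The patch's participants skew toward heavy smokers, which has a lower base rate.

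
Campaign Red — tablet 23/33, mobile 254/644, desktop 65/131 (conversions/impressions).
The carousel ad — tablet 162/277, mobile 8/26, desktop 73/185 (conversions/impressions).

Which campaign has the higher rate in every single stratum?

Tablet: Campaign Red 23/33 = 69.7%, the carousel ad 162/277 = 58.5% → Campaign Red
Mobile: Campaign Red 254/644 = 39.4%, the carousel ad 8/26 = 30.8% → Campaign Red
Desktop: Campaign Red 65/131 = 49.6%, the carousel ad 73/185 = 39.5% → Campaign Red
Campaign Red has the higher rate in all 3 groups.

Campaign Red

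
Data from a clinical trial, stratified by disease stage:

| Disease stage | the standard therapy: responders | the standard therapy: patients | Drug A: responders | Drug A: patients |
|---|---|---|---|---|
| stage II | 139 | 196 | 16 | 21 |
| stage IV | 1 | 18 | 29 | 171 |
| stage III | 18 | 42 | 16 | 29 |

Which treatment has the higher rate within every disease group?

Stage II: the standard therapy 139/196 = 70.9%, Drug A 16/21 = 76.2% → Drug A
Stage IV: the standard therapy 1/18 = 5.6%, Drug A 29/171 = 17.0% → Drug A
Stage III: the standard therapy 18/42 = 42.9%, Drug A 16/29 = 55.2% → Drug A
Drug A has the higher rate in all 3 groups.

Drug A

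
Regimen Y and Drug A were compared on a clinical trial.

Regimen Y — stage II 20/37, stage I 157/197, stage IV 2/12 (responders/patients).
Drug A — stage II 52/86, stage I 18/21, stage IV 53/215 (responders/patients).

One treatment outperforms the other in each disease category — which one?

Drug A

Stage II: Regimen Y 20/37 = 54.1%, Drug A 52/86 = 60.5% → Drug A
Stage I: Regimen Y 157/197 = 79.7%, Drug A 18/21 = 85.7% → Drug A
Stage IV: Regimen Y 2/12 = 16.7%, Drug A 53/215 = 24.7% → Drug A
Drug A has the higher rate in all 3 groups.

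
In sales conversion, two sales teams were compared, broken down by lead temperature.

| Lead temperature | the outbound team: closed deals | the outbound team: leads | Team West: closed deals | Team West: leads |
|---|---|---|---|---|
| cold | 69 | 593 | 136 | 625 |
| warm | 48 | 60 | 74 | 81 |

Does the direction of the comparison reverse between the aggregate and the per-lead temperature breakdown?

No

Cold: the outbound team 69/593 = 11.6%, Team West 136/625 = 21.8% → Team West
Warm: the outbound team 48/60 = 80.0%, Team West 74/81 = 91.4% → Team West
Overall: the outbound team 117/653 = 17.9%, Team West 210/706 = 29.7% → Team West
Team West wins overall and in every lead group — no reversal.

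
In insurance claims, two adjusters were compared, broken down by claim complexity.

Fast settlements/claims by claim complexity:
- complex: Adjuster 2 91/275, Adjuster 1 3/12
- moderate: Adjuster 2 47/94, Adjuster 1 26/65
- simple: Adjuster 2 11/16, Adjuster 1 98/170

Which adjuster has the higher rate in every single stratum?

Adjuster 2

Complex: Adjuster 2 91/275 = 33.1%, Adjuster 1 3/12 = 25.0% → Adjuster 2
Moderate: Adjuster 2 47/94 = 50.0%, Adjuster 1 26/65 = 40.0% → Adjuster 2
Simple: Adjuster 2 11/16 = 68.8%, Adjuster 1 98/170 = 57.6% → Adjuster 2
Adjuster 2 has the higher rate in all 3 groups.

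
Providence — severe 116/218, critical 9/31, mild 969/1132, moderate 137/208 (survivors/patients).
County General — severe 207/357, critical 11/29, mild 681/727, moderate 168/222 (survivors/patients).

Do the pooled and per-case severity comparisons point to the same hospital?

Yes

Severe: Providence 116/218 = 53.2%, County General 207/357 = 58.0% → County General
Critical: Providence 9/31 = 29.0%, County General 11/29 = 37.9% → County General
Mild: Providence 969/1132 = 85.6%, County General 681/727 = 93.7% → County General
Moderate: Providence 137/208 = 65.9%, County General 168/222 = 75.7% → County General
Overall: Providence 1231/1589 = 77.5%, County General 1067/1335 = 79.9% → County General
County General wins overall and in every case group — no reversal.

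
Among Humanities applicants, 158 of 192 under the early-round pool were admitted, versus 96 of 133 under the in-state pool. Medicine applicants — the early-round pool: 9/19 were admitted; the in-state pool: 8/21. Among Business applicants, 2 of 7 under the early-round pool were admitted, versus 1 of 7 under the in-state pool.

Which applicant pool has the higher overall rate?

the early-round pool

Humanities: the early-round pool 158/192 = 82.3%, the in-state pool 96/133 = 72.2% → the early-round pool
Medicine: the early-round pool 9/19 = 47.4%, the in-state pool 8/21 = 38.1% → the early-round pool
Business: the early-round pool 2/7 = 28.6%, the in-state pool 1/7 = 14.3% → the early-round pool
Overall: the early-round pool 169/218 = 77.5%, the in-state pool 105/161 = 65.2% → the early-round pool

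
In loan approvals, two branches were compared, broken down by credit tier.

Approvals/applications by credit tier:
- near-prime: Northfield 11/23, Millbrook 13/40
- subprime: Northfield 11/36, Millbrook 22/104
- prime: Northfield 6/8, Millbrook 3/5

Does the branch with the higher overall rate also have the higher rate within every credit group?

Yes

Near-prime: Northfield 11/23 = 47.8%, Millbrook 13/40 = 32.5% → Northfield
Subprime: Northfield 11/36 = 30.6%, Millbrook 22/104 = 21.2% → Northfield
Prime: Northfield 6/8 = 75.0%, Millbrook 3/5 = 60.0% → Northfield
Overall: Northfield 28/67 = 41.8%, Millbrook 38/149 = 25.5% → Northfield
Northfield wins overall and in every credit group — no reversal.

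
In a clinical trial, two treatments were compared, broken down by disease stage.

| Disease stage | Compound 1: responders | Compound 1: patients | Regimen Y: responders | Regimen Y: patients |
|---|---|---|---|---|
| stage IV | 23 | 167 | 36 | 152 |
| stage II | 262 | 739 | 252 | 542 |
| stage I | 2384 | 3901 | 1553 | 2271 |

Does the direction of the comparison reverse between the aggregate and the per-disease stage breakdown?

No

Stage IV: Compound 1 23/167 = 13.8%, Regimen Y 36/152 = 23.7% → Regimen Y
Stage II: Compound 1 262/739 = 35.5%, Regimen Y 252/542 = 46.5% → Regimen Y
Stage I: Compound 1 2384/3901 = 61.1%, Regimen Y 1553/2271 = 68.4% → Regimen Y
Overall: Compound 1 2669/4807 = 55.5%, Regimen Y 1841/2965 = 62.1% → Regimen Y
Regimen Y wins overall and in every disease group — no reversal.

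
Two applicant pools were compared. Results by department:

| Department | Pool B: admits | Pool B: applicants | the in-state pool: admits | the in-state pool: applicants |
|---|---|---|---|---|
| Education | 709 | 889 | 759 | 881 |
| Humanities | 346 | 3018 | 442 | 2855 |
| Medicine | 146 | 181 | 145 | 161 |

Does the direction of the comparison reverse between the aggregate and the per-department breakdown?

No

Education: Pool B 709/889 = 79.8%, the in-state pool 759/881 = 86.2% → the in-state pool
Humanities: Pool B 346/3018 = 11.5%, the in-state pool 442/2855 = 15.5% → the in-state pool
Medicine: Pool B 146/181 = 80.7%, the in-state pool 145/161 = 90.1% → the in-state pool
Overall: Pool B 1201/4088 = 29.4%, the in-state pool 1346/3897 = 34.5% → the in-state pool
The in-state pool wins overall and in every department group — no reversal.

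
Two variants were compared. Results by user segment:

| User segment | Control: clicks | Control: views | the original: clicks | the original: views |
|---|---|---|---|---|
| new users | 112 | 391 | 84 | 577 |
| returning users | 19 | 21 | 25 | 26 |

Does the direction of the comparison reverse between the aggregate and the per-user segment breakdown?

New users: Control 112/391 = 28.6%, the original 84/577 = 14.6% → Control
Returning users: Control 19/21 = 90.5%, the original 25/26 = 96.2% → the original
Overall: Control 131/412 = 31.8%, the original 109/603 = 18.1% → Control
Neither sweeps: Control wins 1 of 2 groups, the original wins 1. Control wins overall but not every group — no Simpson reversal.

No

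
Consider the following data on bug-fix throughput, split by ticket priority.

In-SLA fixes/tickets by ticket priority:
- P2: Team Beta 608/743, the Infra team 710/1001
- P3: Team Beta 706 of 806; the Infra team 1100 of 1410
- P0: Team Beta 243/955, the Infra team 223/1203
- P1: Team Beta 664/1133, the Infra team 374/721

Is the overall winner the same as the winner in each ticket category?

P2: Team Beta 608/743 = 81.8%, the Infra team 710/1001 = 70.9% → Team Beta
P3: Team Beta 706/806 = 87.6%, the Infra team 1100/1410 = 78.0% → Team Beta
P0: Team Beta 243/955 = 25.4%, the Infra team 223/1203 = 18.5% → Team Beta
P1: Team Beta 664/1133 = 58.6%, the Infra team 374/721 = 51.9% → Team Beta
Overall: Team Beta 2221/3637 = 61.1%, the Infra team 2407/4335 = 55.5% → Team Beta
Team Beta wins overall and in every ticket group — no reversal.

Yes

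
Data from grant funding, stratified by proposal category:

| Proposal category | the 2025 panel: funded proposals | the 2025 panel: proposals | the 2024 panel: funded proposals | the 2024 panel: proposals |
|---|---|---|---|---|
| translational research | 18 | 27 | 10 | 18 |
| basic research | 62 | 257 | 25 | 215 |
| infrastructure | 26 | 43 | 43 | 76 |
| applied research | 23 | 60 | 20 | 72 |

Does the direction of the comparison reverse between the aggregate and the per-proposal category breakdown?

No

Translational research: the 2025 panel 18/27 = 66.7%, the 2024 panel 10/18 = 55.6% → the 2025 panel
Basic research: the 2025 panel 62/257 = 24.1%, the 2024 panel 25/215 = 11.6% → the 2025 panel
Infrastructure: the 2025 panel 26/43 = 60.5%, the 2024 panel 43/76 = 56.6% → the 2025 panel
Applied research: the 2025 panel 23/60 = 38.3%, the 2024 panel 20/72 = 27.8% → the 2025 panel
Overall: the 2025 panel 129/387 = 33.3%, the 2024 panel 98/381 = 25.7% → the 2025 panel
The 2025 panel wins overall and in every proposal group — no reversal.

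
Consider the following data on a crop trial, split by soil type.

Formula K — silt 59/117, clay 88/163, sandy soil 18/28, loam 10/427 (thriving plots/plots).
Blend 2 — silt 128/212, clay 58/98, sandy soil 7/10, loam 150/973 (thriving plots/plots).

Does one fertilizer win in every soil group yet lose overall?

Silt: Formula K 59/117 = 50.4%, Blend 2 128/212 = 60.4% → Blend 2
Clay: Formula K 88/163 = 54.0%, Blend 2 58/98 = 59.2% → Blend 2
Sandy soil: Formula K 18/28 = 64.3%, Blend 2 7/10 = 70.0% → Blend 2
Loam: Formula K 10/427 = 2.3%, Blend 2 150/973 = 15.4% → Blend 2
Overall: Formula K 175/735 = 23.8%, Blend 2 343/1293 = 26.5% → Blend 2
Blend 2 wins overall and in every soil group — no reversal.

No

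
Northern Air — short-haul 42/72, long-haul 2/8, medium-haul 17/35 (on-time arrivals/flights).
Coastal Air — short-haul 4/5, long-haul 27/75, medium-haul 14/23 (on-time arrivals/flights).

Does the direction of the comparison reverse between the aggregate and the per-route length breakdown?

Short-haul: Northern Air 42/72 = 58.3%, Coastal Air 4/5 = 80.0% → Coastal Air
Long-haul: Northern Air 2/8 = 25.0%, Coastal Air 27/75 = 36.0% → Coastal Air
Medium-haul: Northern Air 17/35 = 48.6%, Coastal Air 14/23 = 60.9% → Coastal Air
Overall: Northern Air 61/115 = 53.0%, Coastal Air 45/103 = 43.7% → Northern Air
Coastal Air wins each route group but Northern Air wins overall — the comparison reverses. Coastal Air's flights skew toward long-haul, which has a lower base rate.

Yes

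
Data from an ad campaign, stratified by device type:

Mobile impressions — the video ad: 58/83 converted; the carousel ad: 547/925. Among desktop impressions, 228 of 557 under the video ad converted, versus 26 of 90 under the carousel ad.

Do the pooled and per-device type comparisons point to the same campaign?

No

Mobile: the video ad 58/83 = 69.9%, the carousel ad 547/925 = 59.1% → the video ad
Desktop: the video ad 228/557 = 40.9%, the carousel ad 26/90 = 28.9% → the video ad
Overall: the video ad 286/640 = 44.7%, the carousel ad 573/1015 = 56.5% → the carousel ad
The video ad wins each device group but the carousel ad wins overall — the comparison reverses. The video ad's impressions skew toward desktop, which has a lower base rate.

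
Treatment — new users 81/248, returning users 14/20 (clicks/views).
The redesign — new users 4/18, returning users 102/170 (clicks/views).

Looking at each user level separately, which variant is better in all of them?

Treatment

New users: Treatment 81/248 = 32.7%, the redesign 4/18 = 22.2% → Treatment
Returning users: Treatment 14/20 = 70.0%, the redesign 102/170 = 60.0% → Treatment
Treatment has the higher rate in both groups.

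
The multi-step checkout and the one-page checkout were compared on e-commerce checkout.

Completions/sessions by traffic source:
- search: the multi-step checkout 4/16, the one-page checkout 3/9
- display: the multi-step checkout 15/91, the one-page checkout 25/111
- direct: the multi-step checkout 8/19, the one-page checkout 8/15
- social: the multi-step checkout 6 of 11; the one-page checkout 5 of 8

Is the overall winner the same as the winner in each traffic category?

Search: the multi-step checkout 4/16 = 25.0%, the one-page checkout 3/9 = 33.3% → the one-page checkout
Display: the multi-step checkout 15/91 = 16.5%, the one-page checkout 25/111 = 22.5% → the one-page checkout
Direct: the multi-step checkout 8/19 = 42.1%, the one-page checkout 8/15 = 53.3% → the one-page checkout
Social: the multi-step checkout 6/11 = 54.5%, the one-page checkout 5/8 = 62.5% → the one-page checkout
Overall: the multi-step checkout 33/137 = 24.1%, the one-page checkout 41/143 = 28.7% → the one-page checkout
The one-page checkout wins overall and in every traffic group — no reversal.

Yes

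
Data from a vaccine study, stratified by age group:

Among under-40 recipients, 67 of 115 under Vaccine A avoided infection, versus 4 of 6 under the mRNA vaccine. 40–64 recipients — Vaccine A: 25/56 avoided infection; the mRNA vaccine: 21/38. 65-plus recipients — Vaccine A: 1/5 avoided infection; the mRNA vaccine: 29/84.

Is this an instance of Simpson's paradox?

Yes

Under-40: Vaccine A 67/115 = 58.3%, the mRNA vaccine 4/6 = 66.7% → the mRNA vaccine
40–64: Vaccine A 25/56 = 44.6%, the mRNA vaccine 21/38 = 55.3% → the mRNA vaccine
65-plus: Vaccine A 1/5 = 20.0%, the mRNA vaccine 29/84 = 34.5% → the mRNA vaccine
Overall: Vaccine A 93/176 = 52.8%, the mRNA vaccine 54/128 = 42.2% → Vaccine A
The mRNA vaccine wins each age group but Vaccine A wins overall — the comparison reverses. The mRNA vaccine's recipients skew toward 65-plus, which has a lower base rate.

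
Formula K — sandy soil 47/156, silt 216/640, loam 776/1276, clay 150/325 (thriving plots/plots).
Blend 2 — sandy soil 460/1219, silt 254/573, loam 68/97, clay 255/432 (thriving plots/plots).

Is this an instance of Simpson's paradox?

Sandy soil: Formula K 47/156 = 30.1%, Blend 2 460/1219 = 37.7% → Blend 2
Silt: Formula K 216/640 = 33.8%, Blend 2 254/573 = 44.3% → Blend 2
Loam: Formula K 776/1276 = 60.8%, Blend 2 68/97 = 70.1% → Blend 2
Clay: Formula K 150/325 = 46.2%, Blend 2 255/432 = 59.0% → Blend 2
Overall: Formula K 1189/2397 = 49.6%, Blend 2 1037/2321 = 44.7% → Formula K
Blend 2 wins each soil group but Formula K wins overall — the comparison reverses. Blend 2's plots skew toward sandy soil, which has a lower base rate.

Yes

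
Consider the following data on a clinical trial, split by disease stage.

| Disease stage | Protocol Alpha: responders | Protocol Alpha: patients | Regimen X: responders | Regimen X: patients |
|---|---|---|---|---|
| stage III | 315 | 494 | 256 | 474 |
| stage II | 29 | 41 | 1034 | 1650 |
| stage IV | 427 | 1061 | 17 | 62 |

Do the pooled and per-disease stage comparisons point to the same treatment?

Stage III: Protocol Alpha 315/494 = 63.8%, Regimen X 256/474 = 54.0% → Protocol Alpha
Stage II: Protocol Alpha 29/41 = 70.7%, Regimen X 1034/1650 = 62.7% → Protocol Alpha
Stage IV: Protocol Alpha 427/1061 = 40.2%, Regimen X 17/62 = 27.4% → Protocol Alpha
Overall: Protocol Alpha 771/1596 = 48.3%, Regimen X 1307/2186 = 59.8% → Regimen X
Protocol Alpha wins each disease group but Regimen X wins overall — the comparison reverses. Protocol Alpha's patients skew toward stage IV, which has a lower base rate.

No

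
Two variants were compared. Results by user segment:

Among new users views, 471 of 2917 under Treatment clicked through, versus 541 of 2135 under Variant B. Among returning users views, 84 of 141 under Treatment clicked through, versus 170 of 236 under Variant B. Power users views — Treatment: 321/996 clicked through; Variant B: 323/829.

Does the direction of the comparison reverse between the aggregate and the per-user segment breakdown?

No

New users: Treatment 471/2917 = 16.1%, Variant B 541/2135 = 25.3% → Variant B
Returning users: Treatment 84/141 = 59.6%, Variant B 170/236 = 72.0% → Variant B
Power users: Treatment 321/996 = 32.2%, Variant B 323/829 = 39.0% → Variant B
Overall: Treatment 876/4054 = 21.6%, Variant B 1034/3200 = 32.3% → Variant B
Variant B wins overall and in every user group — no reversal.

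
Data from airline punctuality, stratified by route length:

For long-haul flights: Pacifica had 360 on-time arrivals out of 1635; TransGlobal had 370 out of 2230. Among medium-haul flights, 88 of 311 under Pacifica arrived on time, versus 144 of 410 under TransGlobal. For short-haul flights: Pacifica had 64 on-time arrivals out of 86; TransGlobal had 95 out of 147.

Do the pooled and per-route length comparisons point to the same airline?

No

Long-haul: Pacifica 360/1635 = 22.0%, TransGlobal 370/2230 = 16.6% → Pacifica
Medium-haul: Pacifica 88/311 = 28.3%, TransGlobal 144/410 = 35.1% → TransGlobal
Short-haul: Pacifica 64/86 = 74.4%, TransGlobal 95/147 = 64.6% → Pacifica
Overall: Pacifica 512/2032 = 25.2%, TransGlobal 609/2787 = 21.9% → Pacifica
Neither sweeps: Pacifica wins 2 of 3 groups, TransGlobal wins 1. Pacifica wins overall but not every group — no Simpson reversal.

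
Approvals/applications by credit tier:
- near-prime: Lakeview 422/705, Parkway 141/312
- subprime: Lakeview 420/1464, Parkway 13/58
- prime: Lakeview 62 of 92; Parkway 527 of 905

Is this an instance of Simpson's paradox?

Near-prime: Lakeview 422/705 = 59.9%, Parkway 141/312 = 45.2% → Lakeview
Subprime: Lakeview 420/1464 = 28.7%, Parkway 13/58 = 22.4% → Lakeview
Prime: Lakeview 62/92 = 67.4%, Parkway 527/905 = 58.2% → Lakeview
Overall: Lakeview 904/2261 = 40.0%, Parkway 681/1275 = 53.4% → Parkway
Lakeview wins each credit group but Parkway wins overall — the comparison reverses. Lakeview's applications skew toward subprime, which has a lower base rate.

Yes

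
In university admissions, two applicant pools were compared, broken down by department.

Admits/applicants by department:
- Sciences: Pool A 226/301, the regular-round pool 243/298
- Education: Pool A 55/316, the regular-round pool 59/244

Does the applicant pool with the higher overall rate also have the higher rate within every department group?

Yes

Sciences: Pool A 226/301 = 75.1%, the regular-round pool 243/298 = 81.5% → the regular-round pool
Education: Pool A 55/316 = 17.4%, the regular-round pool 59/244 = 24.2% → the regular-round pool
Overall: Pool A 281/617 = 45.5%, the regular-round pool 302/542 = 55.7% → the regular-round pool
The regular-round pool wins overall and in every department group — no reversal.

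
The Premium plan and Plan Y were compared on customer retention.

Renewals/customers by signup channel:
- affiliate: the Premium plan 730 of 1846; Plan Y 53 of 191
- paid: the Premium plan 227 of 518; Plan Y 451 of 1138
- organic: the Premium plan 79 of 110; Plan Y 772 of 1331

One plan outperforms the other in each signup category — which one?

Affiliate: the Premium plan 730/1846 = 39.5%, Plan Y 53/191 = 27.7% → the Premium plan
Paid: the Premium plan 227/518 = 43.8%, Plan Y 451/1138 = 39.6% → the Premium plan
Organic: the Premium plan 79/110 = 71.8%, Plan Y 772/1331 = 58.0% → the Premium plan
The Premium plan has the higher rate in all 3 groups.

the Premium plan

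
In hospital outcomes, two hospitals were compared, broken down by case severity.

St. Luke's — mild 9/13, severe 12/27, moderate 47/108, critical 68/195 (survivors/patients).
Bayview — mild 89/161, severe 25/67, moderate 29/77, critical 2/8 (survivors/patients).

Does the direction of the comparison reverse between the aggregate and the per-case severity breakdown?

Yes

Mild: St. Luke's 9/13 = 69.2%, Bayview 89/161 = 55.3% → St. Luke's
Severe: St. Luke's 12/27 = 44.4%, Bayview 25/67 = 37.3% → St. Luke's
Moderate: St. Luke's 47/108 = 43.5%, Bayview 29/77 = 37.7% → St. Luke's
Critical: St. Luke's 68/195 = 34.9%, Bayview 2/8 = 25.0% → St. Luke's
Overall: St. Luke's 136/343 = 39.7%, Bayview 145/313 = 46.3% → Bayview
St. Luke's wins each case group but Bayview wins overall — the comparison reverses. St. Luke's's patients skew toward critical, which has a lower base rate.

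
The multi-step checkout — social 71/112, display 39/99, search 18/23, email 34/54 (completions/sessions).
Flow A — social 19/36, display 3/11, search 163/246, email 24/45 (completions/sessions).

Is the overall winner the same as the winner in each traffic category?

Social: the multi-step checkout 71/112 = 63.4%, Flow A 19/36 = 52.8% → the multi-step checkout
Display: the multi-step checkout 39/99 = 39.4%, Flow A 3/11 = 27.3% → the multi-step checkout
Search: the multi-step checkout 18/23 = 78.3%, Flow A 163/246 = 66.3% → the multi-step checkout
Email: the multi-step checkout 34/54 = 63.0%, Flow A 24/45 = 53.3% → the multi-step checkout
Overall: the multi-step checkout 162/288 = 56.2%, Flow A 209/338 = 61.8% → Flow A
The multi-step checkout wins each traffic group but Flow A wins overall — the comparison reverses. The multi-step checkout's sessions skew toward display, which has a lower base rate.

No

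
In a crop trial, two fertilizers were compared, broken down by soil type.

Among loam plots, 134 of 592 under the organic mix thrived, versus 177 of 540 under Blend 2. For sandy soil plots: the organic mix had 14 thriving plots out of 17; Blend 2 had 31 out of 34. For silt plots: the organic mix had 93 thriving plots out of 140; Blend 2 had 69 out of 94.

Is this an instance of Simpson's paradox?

Loam: the organic mix 134/592 = 22.6%, Blend 2 177/540 = 32.8% → Blend 2
Sandy soil: the organic mix 14/17 = 82.4%, Blend 2 31/34 = 91.2% → Blend 2
Silt: the organic mix 93/140 = 66.4%, Blend 2 69/94 = 73.4% → Blend 2
Overall: the organic mix 241/749 = 32.2%, Blend 2 277/668 = 41.5% → Blend 2
Blend 2 wins overall and in every soil group — no reversal.

No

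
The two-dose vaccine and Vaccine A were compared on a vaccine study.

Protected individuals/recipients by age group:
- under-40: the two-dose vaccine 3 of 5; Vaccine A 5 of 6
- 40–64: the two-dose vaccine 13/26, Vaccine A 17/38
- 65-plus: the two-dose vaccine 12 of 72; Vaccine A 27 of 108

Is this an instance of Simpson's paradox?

No

Under-40: the two-dose vaccine 3/5 = 60.0%, Vaccine A 5/6 = 83.3% → Vaccine A
40–64: the two-dose vaccine 13/26 = 50.0%, Vaccine A 17/38 = 44.7% → the two-dose vaccine
65-plus: the two-dose vaccine 12/72 = 16.7%, Vaccine A 27/108 = 25.0% → Vaccine A
Overall: the two-dose vaccine 28/103 = 27.2%, Vaccine A 49/152 = 32.2% → Vaccine A
Neither sweeps: the two-dose vaccine wins 1 of 3 groups, Vaccine A wins 2. Vaccine A wins overall but not every group — no Simpson reversal.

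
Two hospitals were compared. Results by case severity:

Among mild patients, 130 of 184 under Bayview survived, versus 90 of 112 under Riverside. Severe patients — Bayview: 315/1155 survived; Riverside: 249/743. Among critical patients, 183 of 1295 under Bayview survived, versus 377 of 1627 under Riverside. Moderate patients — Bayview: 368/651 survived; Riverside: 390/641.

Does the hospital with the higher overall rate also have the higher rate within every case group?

Mild: Bayview 130/184 = 70.7%, Riverside 90/112 = 80.4% → Riverside
Severe: Bayview 315/1155 = 27.3%, Riverside 249/743 = 33.5% → Riverside
Critical: Bayview 183/1295 = 14.1%, Riverside 377/1627 = 23.2% → Riverside
Moderate: Bayview 368/651 = 56.5%, Riverside 390/641 = 60.8% → Riverside
Overall: Bayview 996/3285 = 30.3%, Riverside 1106/3123 = 35.4% → Riverside
Riverside wins overall and in every case group — no reversal.

Yes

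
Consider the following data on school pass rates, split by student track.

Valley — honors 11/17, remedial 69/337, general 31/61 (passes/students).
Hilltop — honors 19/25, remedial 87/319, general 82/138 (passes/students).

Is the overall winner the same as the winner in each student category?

Yes

Honors: Valley 11/17 = 64.7%, Hilltop 19/25 = 76.0% → Hilltop
Remedial: Valley 69/337 = 20.5%, Hilltop 87/319 = 27.3% → Hilltop
General: Valley 31/61 = 50.8%, Hilltop 82/138 = 59.4% → Hilltop
Overall: Valley 111/415 = 26.7%, Hilltop 188/482 = 39.0% → Hilltop
Hilltop wins overall and in every student group — no reversal.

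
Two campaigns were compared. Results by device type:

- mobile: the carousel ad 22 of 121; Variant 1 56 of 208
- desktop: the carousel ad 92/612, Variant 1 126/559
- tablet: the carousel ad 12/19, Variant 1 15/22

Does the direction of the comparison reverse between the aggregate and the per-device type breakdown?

No

Mobile: the carousel ad 22/121 = 18.2%, Variant 1 56/208 = 26.9% → Variant 1
Desktop: the carousel ad 92/612 = 15.0%, Variant 1 126/559 = 22.5% → Variant 1
Tablet: the carousel ad 12/19 = 63.2%, Variant 1 15/22 = 68.2% → Variant 1
Overall: the carousel ad 126/752 = 16.8%, Variant 1 197/789 = 25.0% → Variant 1
Variant 1 wins overall and in every device group — no reversal.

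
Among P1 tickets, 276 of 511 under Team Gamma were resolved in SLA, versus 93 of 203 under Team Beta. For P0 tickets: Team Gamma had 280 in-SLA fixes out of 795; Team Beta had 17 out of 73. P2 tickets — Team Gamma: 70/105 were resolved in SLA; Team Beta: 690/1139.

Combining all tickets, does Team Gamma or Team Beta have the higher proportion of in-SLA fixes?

P1: Team Gamma 276/511 = 54.0%, Team Beta 93/203 = 45.8% → Team Gamma
P0: Team Gamma 280/795 = 35.2%, Team Beta 17/73 = 23.3% → Team Gamma
P2: Team Gamma 70/105 = 66.7%, Team Beta 690/1139 = 60.6% → Team Gamma
Overall: Team Gamma 626/1411 = 44.4%, Team Beta 800/1415 = 56.5% → Team Beta
(Team Gamma wins every ticket group but Team Beta wins overall — Team Gamma's tickets skew toward the low-rate P0 group.)

Team Beta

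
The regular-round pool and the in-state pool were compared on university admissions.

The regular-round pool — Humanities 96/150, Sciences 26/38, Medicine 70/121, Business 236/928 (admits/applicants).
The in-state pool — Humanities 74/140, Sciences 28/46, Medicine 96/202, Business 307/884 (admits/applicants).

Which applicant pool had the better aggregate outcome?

the in-state pool

Humanities: the regular-round pool 96/150 = 64.0%, the in-state pool 74/140 = 52.9% → the regular-round pool
Sciences: the regular-round pool 26/38 = 68.4%, the in-state pool 28/46 = 60.9% → the regular-round pool
Medicine: the regular-round pool 70/121 = 57.9%, the in-state pool 96/202 = 47.5% → the regular-round pool
Business: the regular-round pool 236/928 = 25.4%, the in-state pool 307/884 = 34.7% → the in-state pool
Overall: the regular-round pool 428/1237 = 34.6%, the in-state pool 505/1272 = 39.7% → the in-state pool
(Neither sweeps every department group, but the in-state pool has the higher pooled rate.)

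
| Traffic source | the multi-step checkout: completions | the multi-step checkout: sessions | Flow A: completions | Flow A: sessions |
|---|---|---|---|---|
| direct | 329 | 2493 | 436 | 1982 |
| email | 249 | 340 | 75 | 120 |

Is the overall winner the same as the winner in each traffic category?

No

Direct: the multi-step checkout 329/2493 = 13.2%, Flow A 436/1982 = 22.0% → Flow A
Email: the multi-step checkout 249/340 = 73.2%, Flow A 75/120 = 62.5% → the multi-step checkout
Overall: the multi-step checkout 578/2833 = 20.4%, Flow A 511/2102 = 24.3% → Flow A
Neither sweeps: the multi-step checkout wins 1 of 2 groups, Flow A wins 1. Flow A wins overall but not every group — no Simpson reversal.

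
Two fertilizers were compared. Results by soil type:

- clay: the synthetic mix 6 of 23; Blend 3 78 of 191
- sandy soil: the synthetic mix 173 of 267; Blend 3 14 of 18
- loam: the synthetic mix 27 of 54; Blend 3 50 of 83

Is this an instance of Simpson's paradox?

Clay: the synthetic mix 6/23 = 26.1%, Blend 3 78/191 = 40.8% → Blend 3
Sandy soil: the synthetic mix 173/267 = 64.8%, Blend 3 14/18 = 77.8% → Blend 3
Loam: the synthetic mix 27/54 = 50.0%, Blend 3 50/83 = 60.2% → Blend 3
Overall: the synthetic mix 206/344 = 59.9%, Blend 3 142/292 = 48.6% → the synthetic mix
Blend 3 wins each soil group but the synthetic mix wins overall — the comparison reverses. Blend 3's plots skew toward clay, which has a lower base rate.

Yes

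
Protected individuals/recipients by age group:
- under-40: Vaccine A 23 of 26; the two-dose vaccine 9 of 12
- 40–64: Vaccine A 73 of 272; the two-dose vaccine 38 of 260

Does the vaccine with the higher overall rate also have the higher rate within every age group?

Yes

Under-40: Vaccine A 23/26 = 88.5%, the two-dose vaccine 9/12 = 75.0% → Vaccine A
40–64: Vaccine A 73/272 = 26.8%, the two-dose vaccine 38/260 = 14.6% → Vaccine A
Overall: Vaccine A 96/298 = 32.2%, the two-dose vaccine 47/272 = 17.3% → Vaccine A
Vaccine A wins overall and in every age group — no reversal.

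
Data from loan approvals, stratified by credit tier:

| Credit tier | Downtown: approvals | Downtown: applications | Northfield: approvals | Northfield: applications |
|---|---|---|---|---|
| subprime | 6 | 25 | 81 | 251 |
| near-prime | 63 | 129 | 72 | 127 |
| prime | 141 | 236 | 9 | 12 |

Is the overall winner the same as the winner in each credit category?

Subprime: Downtown 6/25 = 24.0%, Northfield 81/251 = 32.3% → Northfield
Near-prime: Downtown 63/129 = 48.8%, Northfield 72/127 = 56.7% → Northfield
Prime: Downtown 141/236 = 59.7%, Northfield 9/12 = 75.0% → Northfield
Overall: Downtown 210/390 = 53.8%, Northfield 162/390 = 41.5% → Downtown
Northfield wins each credit group but Downtown wins overall — the comparison reverses. Northfield's applications skew toward subprime, which has a lower base rate.

No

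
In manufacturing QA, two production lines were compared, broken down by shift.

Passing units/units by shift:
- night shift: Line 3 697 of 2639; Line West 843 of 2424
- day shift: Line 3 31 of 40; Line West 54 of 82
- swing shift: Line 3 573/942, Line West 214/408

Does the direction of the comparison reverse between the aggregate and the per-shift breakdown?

Night shift: Line 3 697/2639 = 26.4%, Line West 843/2424 = 34.8% → Line West
Day shift: Line 3 31/40 = 77.5%, Line West 54/82 = 65.9% → Line 3
Swing shift: Line 3 573/942 = 60.8%, Line West 214/408 = 52.5% → Line 3
Overall: Line 3 1301/3621 = 35.9%, Line West 1111/2914 = 38.1% → Line West
Neither sweeps: Line 3 wins 2 of 3 groups, Line West wins 1. Line West wins overall but not every group — no Simpson reversal.

No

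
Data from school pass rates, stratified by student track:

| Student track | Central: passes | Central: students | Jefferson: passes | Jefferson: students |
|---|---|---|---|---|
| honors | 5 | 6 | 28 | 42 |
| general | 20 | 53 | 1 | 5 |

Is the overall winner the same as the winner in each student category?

No

Honors: Central 5/6 = 83.3%, Jefferson 28/42 = 66.7% → Central
General: Central 20/53 = 37.7%, Jefferson 1/5 = 20.0% → Central
Overall: Central 25/59 = 42.4%, Jefferson 29/47 = 61.7% → Jefferson
Central wins each student group but Jefferson wins overall — the comparison reverses. Central's students skew toward general, which has a lower base rate.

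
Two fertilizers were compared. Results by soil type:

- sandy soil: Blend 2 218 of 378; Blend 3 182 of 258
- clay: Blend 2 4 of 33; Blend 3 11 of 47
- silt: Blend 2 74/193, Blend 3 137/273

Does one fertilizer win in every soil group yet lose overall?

No

Sandy soil: Blend 2 218/378 = 57.7%, Blend 3 182/258 = 70.5% → Blend 3
Clay: Blend 2 4/33 = 12.1%, Blend 3 11/47 = 23.4% → Blend 3
Silt: Blend 2 74/193 = 38.3%, Blend 3 137/273 = 50.2% → Blend 3
Overall: Blend 2 296/604 = 49.0%, Blend 3 330/578 = 57.1% → Blend 3
Blend 3 wins overall and in every soil group — no reversal.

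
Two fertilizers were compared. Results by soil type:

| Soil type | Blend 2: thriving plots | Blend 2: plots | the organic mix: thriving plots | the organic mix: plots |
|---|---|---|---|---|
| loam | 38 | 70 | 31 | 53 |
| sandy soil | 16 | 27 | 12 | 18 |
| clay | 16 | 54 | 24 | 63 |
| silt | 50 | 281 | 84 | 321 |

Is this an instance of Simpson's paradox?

Loam: Blend 2 38/70 = 54.3%, the organic mix 31/53 = 58.5% → the organic mix
Sandy soil: Blend 2 16/27 = 59.3%, the organic mix 12/18 = 66.7% → the organic mix
Clay: Blend 2 16/54 = 29.6%, the organic mix 24/63 = 38.1% → the organic mix
Silt: Blend 2 50/281 = 17.8%, the organic mix 84/321 = 26.2% → the organic mix
Overall: Blend 2 120/432 = 27.8%, the organic mix 151/455 = 33.2% → the organic mix
The organic mix wins overall and in every soil group — no reversal.

No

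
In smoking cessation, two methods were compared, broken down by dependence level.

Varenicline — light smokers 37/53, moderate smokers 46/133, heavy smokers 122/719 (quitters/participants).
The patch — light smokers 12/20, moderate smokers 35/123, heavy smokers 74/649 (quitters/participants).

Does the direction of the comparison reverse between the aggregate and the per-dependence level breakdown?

Light smokers: varenicline 37/53 = 69.8%, the patch 12/20 = 60.0% → varenicline
Moderate smokers: varenicline 46/133 = 34.6%, the patch 35/123 = 28.5% → varenicline
Heavy smokers: varenicline 122/719 = 17.0%, the patch 74/649 = 11.4% → varenicline
Overall: varenicline 205/905 = 22.7%, the patch 121/792 = 15.3% → varenicline
Varenicline wins overall and in every dependence group — no reversal.

No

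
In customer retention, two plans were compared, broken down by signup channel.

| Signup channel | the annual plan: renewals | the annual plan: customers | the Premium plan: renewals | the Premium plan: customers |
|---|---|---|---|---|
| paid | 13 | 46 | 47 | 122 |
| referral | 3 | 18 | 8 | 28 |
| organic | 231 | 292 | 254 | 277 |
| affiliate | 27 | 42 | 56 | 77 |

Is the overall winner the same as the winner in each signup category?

Yes

Paid: the annual plan 13/46 = 28.3%, the Premium plan 47/122 = 38.5% → the Premium plan
Referral: the annual plan 3/18 = 16.7%, the Premium plan 8/28 = 28.6% → the Premium plan
Organic: the annual plan 231/292 = 79.1%, the Premium plan 254/277 = 91.7% → the Premium plan
Affiliate: the annual plan 27/42 = 64.3%, the Premium plan 56/77 = 72.7% → the Premium plan
Overall: the annual plan 274/398 = 68.8%, the Premium plan 365/504 = 72.4% → the Premium plan
The Premium plan wins overall and in every signup group — no reversal.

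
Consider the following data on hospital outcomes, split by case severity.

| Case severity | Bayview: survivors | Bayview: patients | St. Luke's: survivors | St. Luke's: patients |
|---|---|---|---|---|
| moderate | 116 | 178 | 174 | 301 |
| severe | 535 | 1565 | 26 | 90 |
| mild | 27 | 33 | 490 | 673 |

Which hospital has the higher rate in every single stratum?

Moderate: Bayview 116/178 = 65.2%, St. Luke's 174/301 = 57.8% → Bayview
Severe: Bayview 535/1565 = 34.2%, St. Luke's 26/90 = 28.9% → Bayview
Mild: Bayview 27/33 = 81.8%, St. Luke's 490/673 = 72.8% → Bayview
Bayview has the higher rate in all 3 groups.

Bayview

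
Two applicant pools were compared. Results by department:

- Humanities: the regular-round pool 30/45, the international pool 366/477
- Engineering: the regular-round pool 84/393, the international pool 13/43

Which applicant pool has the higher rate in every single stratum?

Humanities: the regular-round pool 30/45 = 66.7%, the international pool 366/477 = 76.7% → the international pool
Engineering: the regular-round pool 84/393 = 21.4%, the international pool 13/43 = 30.2% → the international pool
The international pool has the higher rate in both groups.

the international pool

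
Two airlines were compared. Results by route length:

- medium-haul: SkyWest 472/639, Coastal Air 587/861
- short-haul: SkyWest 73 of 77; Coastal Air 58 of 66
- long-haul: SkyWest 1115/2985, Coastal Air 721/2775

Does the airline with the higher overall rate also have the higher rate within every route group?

Yes

Medium-haul: SkyWest 472/639 = 73.9%, Coastal Air 587/861 = 68.2% → SkyWest
Short-haul: SkyWest 73/77 = 94.8%, Coastal Air 58/66 = 87.9% → SkyWest
Long-haul: SkyWest 1115/2985 = 37.4%, Coastal Air 721/2775 = 26.0% → SkyWest
Overall: SkyWest 1660/3701 = 44.9%, Coastal Air 1366/3702 = 36.9% → SkyWest
SkyWest wins overall and in every route group — no reversal.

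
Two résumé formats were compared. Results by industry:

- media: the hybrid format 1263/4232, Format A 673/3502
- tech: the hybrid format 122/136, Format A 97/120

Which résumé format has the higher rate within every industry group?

Media: the hybrid format 1263/4232 = 29.8%, Format A 673/3502 = 19.2% → the hybrid format
Tech: the hybrid format 122/136 = 89.7%, Format A 97/120 = 80.8% → the hybrid format
The hybrid format has the higher rate in both groups.

the hybrid format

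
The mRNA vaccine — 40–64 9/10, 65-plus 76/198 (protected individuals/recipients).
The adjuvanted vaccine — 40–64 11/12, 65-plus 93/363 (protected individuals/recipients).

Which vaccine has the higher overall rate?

the mRNA vaccine

40–64: the mRNA vaccine 9/10 = 90.0%, the adjuvanted vaccine 11/12 = 91.7% → the adjuvanted vaccine
65-plus: the mRNA vaccine 76/198 = 38.4%, the adjuvanted vaccine 93/363 = 25.6% → the mRNA vaccine
Overall: the mRNA vaccine 85/208 = 40.9%, the adjuvanted vaccine 104/375 = 27.7% → the mRNA vaccine
(Neither sweeps every age group, but the mRNA vaccine has the higher pooled rate.)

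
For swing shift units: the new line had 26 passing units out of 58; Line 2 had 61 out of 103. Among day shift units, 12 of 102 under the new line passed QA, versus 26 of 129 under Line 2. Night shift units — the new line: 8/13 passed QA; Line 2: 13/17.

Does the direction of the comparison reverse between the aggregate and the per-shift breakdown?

Swing shift: the new line 26/58 = 44.8%, Line 2 61/103 = 59.2% → Line 2
Day shift: the new line 12/102 = 11.8%, Line 2 26/129 = 20.2% → Line 2
Night shift: the new line 8/13 = 61.5%, Line 2 13/17 = 76.5% → Line 2
Overall: the new line 46/173 = 26.6%, Line 2 100/249 = 40.2% → Line 2
Line 2 wins overall and in every shift group — no reversal.

No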